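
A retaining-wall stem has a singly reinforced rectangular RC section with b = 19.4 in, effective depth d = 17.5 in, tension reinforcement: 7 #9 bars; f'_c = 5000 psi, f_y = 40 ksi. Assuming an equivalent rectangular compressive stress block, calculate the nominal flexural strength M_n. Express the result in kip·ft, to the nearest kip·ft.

M_n ≈ 369 kip·ft

A_s = 7 × 1 = 7 in².
T = A_s f_y = 7 × 40 = 280 kips.
a = T/(0.85 f'_c b) = 280/(0.85 × 5 × 19.4) = 3.396 in.
M_n = T(d − a/2) = 280 × (17.5 − 1.698) = 4424.6 kip·in = 4424.6/12 = 368.72 kip·ft.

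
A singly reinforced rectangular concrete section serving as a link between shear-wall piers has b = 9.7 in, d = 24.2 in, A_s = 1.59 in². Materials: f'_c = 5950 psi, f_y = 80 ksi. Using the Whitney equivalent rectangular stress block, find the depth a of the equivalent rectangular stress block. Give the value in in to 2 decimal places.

T = A_s f_y = 1.59 × 80 = 127.2 kips.
a = T/(0.85 f'_c b) = 127.2/(0.85 × 5.95 × 9.7) = 2.59 in.

a ≈ 2.59 in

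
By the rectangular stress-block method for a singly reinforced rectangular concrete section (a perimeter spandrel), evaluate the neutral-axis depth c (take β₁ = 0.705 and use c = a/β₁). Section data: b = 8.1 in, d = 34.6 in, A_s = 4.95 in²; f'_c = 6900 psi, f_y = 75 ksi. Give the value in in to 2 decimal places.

T = A_s f_y = 4.95 × 75 = 371.25 kips.
a = T/(0.85 f'_c b) = 371.25/(0.85 × 6.9 × 8.1) = 7.8147 in.
With β₁ = 0.705, c = a/β₁ = 7.8147/0.705 = 11.08 in.

c ≈ 11.08 in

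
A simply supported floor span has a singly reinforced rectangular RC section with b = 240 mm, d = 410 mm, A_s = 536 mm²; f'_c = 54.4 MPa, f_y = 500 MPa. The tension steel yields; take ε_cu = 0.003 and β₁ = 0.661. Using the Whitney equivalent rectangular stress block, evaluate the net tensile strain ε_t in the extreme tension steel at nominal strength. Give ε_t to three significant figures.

a = A_s f_y/(0.85 f'_c b) = 24.15 mm.
β₁ = 0.661, so c = a/β₁ = 24.15/0.661 = 36.54 mm.
From the linear strain diagram with ε_cu = 0.003: ε_t = 0.003 (d − c)/c = 0.003 × (410 − 36.54)/36.54 = 0.0307.
Since ε_t ≥ 0.005, the section is tension-controlled.

ε_t ≈ 0.0307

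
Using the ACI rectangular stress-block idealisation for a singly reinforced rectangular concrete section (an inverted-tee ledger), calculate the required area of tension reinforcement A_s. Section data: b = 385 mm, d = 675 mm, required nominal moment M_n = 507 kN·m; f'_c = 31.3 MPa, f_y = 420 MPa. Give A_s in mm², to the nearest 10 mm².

With M_n = 0.85 f'_c a b (d − a/2), solve the quadratic for a:
a = d − √(d² − 2M_n/(0.85 f'_c b)) = 675 − √(675² − 2 × 507×10⁶/(0.85 × 31.3 × 385)) = 77.82 mm.
A_s = 0.85 f'_c a b / f_y = 0.85 × 31.3 × 77.82 × 385 / 420 = 1897.9 mm².

A_s ≈ 1900 mm²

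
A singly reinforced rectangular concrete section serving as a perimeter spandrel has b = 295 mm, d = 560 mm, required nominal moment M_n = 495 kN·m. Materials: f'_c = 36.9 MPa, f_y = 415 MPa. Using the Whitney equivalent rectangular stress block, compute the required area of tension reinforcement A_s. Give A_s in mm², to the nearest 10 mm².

A_s ≈ 2350 mm²

With M_n = 0.85 f'_c a b (d − a/2), solve the quadratic for a:
a = d − √(d² − 2M_n/(0.85 f'_c b)) = 560 − √(560² − 2 × 495×10⁶/(0.85 × 36.9 × 295)) = 105.46 mm.
A_s = 0.85 f'_c a b / f_y = 0.85 × 36.9 × 105.46 × 295 / 415 = 2351.3 mm².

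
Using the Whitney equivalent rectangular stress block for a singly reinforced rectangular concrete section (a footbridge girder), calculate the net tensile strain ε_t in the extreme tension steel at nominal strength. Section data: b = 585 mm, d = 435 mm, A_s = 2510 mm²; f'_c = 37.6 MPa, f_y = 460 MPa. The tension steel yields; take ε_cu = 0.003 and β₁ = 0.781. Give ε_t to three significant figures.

ε_t ≈ 0.0135

a = A_s f_y/(0.85 f'_c b) = 61.75 mm.
β₁ = 0.781, so c = a/β₁ = 61.75/0.781 = 79.07 mm.
From the linear strain diagram with ε_cu = 0.003: ε_t = 0.003 (d − c)/c = 0.003 × (435 − 79.07)/79.07 = 0.0135.
Since ε_t ≥ 0.005, the section is tension-controlled.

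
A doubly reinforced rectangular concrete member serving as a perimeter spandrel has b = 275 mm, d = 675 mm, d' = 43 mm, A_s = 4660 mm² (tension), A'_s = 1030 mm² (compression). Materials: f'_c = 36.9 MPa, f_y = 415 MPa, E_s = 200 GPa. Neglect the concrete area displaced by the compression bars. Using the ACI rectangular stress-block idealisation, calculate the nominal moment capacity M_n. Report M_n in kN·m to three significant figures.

M_n ≈ 1160 kN·m

Assume both tension and compression steel yield.
Net tension couple steel: A_s − A'_s = 3630 mm².
a = (A_s − A'_s) f_y / (0.85 f'_c b) = 1506450/(0.85 × 36.9 × 275) = 174.65 mm.
c = a/β₁ = 174.65/0.786 = 222.20 mm; ε'_s = 0.003(c − d')/c = 0.0024 ≥ f_y/E_s = 0.0021, so compression steel does yield.
M_n = (A_s − A'_s) f_y (d − a/2) + A'_s f_y (d − d') = [1506450 × (675 − 87.325) + 427450 × (675 − 43)] × 10⁻⁶ = 885.30 + 270.15 = 1155.45 kN·m.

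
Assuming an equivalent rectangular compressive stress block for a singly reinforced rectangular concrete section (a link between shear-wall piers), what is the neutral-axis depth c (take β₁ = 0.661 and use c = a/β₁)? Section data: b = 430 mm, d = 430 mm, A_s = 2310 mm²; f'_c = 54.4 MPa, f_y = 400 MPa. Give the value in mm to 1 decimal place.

T = A_s f_y = 2310 × 400 = 924000 N = 924 kN.
Setting C = 0.85 f'_c a b equal to T: a = 924000/(0.85 × 54.4 × 430) = 46.471 mm.
With β₁ = 0.661, c = a/β₁ = 46.471/0.661 = 70.3 mm.

c ≈ 70.3 mm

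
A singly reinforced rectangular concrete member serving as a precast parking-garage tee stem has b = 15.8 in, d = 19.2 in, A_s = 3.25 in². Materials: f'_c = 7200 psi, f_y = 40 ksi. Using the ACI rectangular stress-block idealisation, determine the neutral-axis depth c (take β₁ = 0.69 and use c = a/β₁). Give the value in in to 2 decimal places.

c ≈ 1.95 in

T = A_s f_y = 3.25 × 40 = 130 kips.
a = T/(0.85 f'_c b) = 130/(0.85 × 7.2 × 15.8) = 1.3444 in.
With β₁ = 0.69, c = a/β₁ = 1.3444/0.69 = 1.95 in.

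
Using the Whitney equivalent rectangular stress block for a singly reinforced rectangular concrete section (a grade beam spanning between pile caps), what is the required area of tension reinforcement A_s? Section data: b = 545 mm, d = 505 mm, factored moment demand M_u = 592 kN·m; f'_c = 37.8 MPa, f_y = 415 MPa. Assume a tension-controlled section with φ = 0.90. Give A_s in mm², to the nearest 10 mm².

M_n = M_u/φ = 592/0.90 = 657.778 kN·m.
With M_n = 0.85 f'_c a b (d − a/2), solve the quadratic for a:
a = d − √(d² − 2M_n/(0.85 f'_c b)) = 505 − √(505² − 2 × 657.778×10⁶/(0.85 × 37.8 × 545)) = 80.86 mm.
A_s = 0.85 f'_c a b / f_y = 0.85 × 37.8 × 80.86 × 545 / 415 = 3411.9 mm².

A_s ≈ 3410 mm²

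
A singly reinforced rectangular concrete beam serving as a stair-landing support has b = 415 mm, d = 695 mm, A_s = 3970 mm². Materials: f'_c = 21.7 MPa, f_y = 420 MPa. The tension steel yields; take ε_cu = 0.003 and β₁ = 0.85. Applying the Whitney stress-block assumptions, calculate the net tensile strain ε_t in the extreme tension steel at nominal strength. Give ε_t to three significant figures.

ε_t ≈ 0.00514

a = A_s f_y/(0.85 f'_c b) = 217.83 mm.
β₁ = 0.85, so c = a/β₁ = 217.83/0.85 = 256.27 mm.
From the linear strain diagram with ε_cu = 0.003: ε_t = 0.003 (d − c)/c = 0.003 × (695 − 256.27)/256.27 = 0.00514.
Since ε_t ≥ 0.005, the section is tension-controlled.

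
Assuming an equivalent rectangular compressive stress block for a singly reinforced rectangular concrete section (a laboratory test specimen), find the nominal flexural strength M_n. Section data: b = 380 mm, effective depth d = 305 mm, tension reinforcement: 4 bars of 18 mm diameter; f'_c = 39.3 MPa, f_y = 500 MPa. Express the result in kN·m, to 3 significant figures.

M_n ≈ 145 kN·m

A_s = 4 × 254 = 1016 mm².
T = A_s f_y = 1016 × 500 = 508000 N = 508 kN.
From C = T: a = T/(0.85 f'_c b) = 508000/(0.85 × 39.3 × 380) = 40.02 mm.
M_n = T(d − a/2) = 508 kN × (305 − 20.01) mm = 144.77 kN·m.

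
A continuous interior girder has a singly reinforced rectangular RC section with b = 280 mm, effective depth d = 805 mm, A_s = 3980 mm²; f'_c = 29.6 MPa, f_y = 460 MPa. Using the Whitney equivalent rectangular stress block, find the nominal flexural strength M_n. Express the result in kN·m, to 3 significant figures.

T = A_s f_y = 3980 × 460 = 1830800 N = 1830.8 kN.
From C = T: a = T/(0.85 f'_c b) = 1830800/(0.85 × 29.6 × 280) = 259.88 mm.
M_n = T(d − a/2) = 1830.8 kN × (805 − 129.94) mm = 1235.90 kN·m.

M_n ≈ 1240 kN·m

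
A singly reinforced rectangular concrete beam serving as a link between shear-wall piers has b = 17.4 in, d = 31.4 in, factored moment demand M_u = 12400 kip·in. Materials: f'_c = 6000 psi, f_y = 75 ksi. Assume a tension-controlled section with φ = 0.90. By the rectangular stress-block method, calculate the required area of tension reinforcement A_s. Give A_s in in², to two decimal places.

M_n = M_u/φ = 12400/0.90 = 13777.8 kip·in.
From M_n = 0.85 f'_c a b (d − a/2):
a = d − √(d² − 2M_n/(0.85 f'_c b)) = 31.4 − √(31.4² − 2 × 13777.8/(0.85 × 6 × 17.4)) = 5.411 in.
A_s = 0.85 f'_c a b / f_y = 0.85 × 6 × 5.411 × 17.4 / 75 = 6.402 in².

A_s ≈ 6.40 in²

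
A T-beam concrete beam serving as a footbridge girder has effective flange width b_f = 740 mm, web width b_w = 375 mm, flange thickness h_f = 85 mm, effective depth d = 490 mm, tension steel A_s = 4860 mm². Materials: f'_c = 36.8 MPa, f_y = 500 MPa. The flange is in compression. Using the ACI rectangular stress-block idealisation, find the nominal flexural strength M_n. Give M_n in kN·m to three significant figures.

Tension: T = A_s f_y = 4860 × 500 = 2430000 N.
Try a within the flange: a = T/(0.85 f'_c b_f) = 2430000/(0.85 × 36.8 × 740) = 104.98 mm.
a = 104.98 > h_f = 85 mm: the block extends into the web. Split into flange-overhang and web parts.
C_f = 0.85 f'_c (b_f − b_w) h_f = 0.85 × 36.8 × (740 − 375) × 85 = 970462 N.
Remaining web compression depth: a_w = (T − C_f)/(0.85 f'_c b_w) = (2430000 − 970462)/(0.85 × 36.8 × 375) = 124.43 mm.
M_n = C_f(d − h_f/2) + (T − C_f)(d − a_w/2) = 970462 × (490 − 42.5) + 1459538 × (490 − 62.215) = 434.28 + 624.37 = 1058.65 × 10⁶ N·mm.
M_n = 1058.65 kN·m.

M_n ≈ 1060 kN·m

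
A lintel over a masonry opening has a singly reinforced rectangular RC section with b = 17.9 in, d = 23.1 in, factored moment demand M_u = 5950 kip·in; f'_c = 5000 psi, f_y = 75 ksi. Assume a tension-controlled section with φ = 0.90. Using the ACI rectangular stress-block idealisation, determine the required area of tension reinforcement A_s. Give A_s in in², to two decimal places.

M_n = M_u/φ = 5950/0.90 = 6611.11 kip·in.
From M_n = 0.85 f'_c a b (d − a/2):
a = d − √(d² − 2M_n/(0.85 f'_c b)) = 23.1 − √(23.1² − 2 × 6611.11/(0.85 × 5 × 17.9)) = 4.131 in.
A_s = 0.85 f'_c a b / f_y = 0.85 × 5 × 4.131 × 17.9 / 75 = 4.190 in².

A_s ≈ 4.19 in²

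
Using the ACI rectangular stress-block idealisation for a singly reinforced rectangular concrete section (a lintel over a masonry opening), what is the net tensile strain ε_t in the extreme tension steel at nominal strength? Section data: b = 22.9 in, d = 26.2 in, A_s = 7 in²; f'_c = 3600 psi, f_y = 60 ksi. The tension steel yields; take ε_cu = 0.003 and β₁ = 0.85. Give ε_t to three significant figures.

a = A_s f_y/(0.85 f'_c b) = 5.994 in.
β₁ = 0.85, so c = a/β₁ = 5.994/0.85 = 7.052 in.
From the linear strain diagram with ε_cu = 0.003: ε_t = 0.003 (d − c)/c = 0.003 × (26.2 − 7.052)/7.052 = 0.00815.
Since ε_t ≥ 0.005, the section is tension-controlled.

ε_t ≈ 0.00815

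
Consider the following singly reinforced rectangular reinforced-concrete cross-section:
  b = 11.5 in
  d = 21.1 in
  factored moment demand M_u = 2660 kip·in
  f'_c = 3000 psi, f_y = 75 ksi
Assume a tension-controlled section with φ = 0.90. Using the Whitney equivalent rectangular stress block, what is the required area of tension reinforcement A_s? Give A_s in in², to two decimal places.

A_s ≈ 2.15 in²

M_n = M_u/φ = 2660/0.90 = 2955.56 kip·in.
From M_n = 0.85 f'_c a b (d − a/2):
a = d − √(d² − 2M_n/(0.85 f'_c b)) = 21.1 − √(21.1² − 2 × 2955.56/(0.85 × 3 × 11.5)) = 5.491 in.
A_s = 0.85 f'_c a b / f_y = 0.85 × 3 × 5.491 × 11.5 / 75 = 2.147 in².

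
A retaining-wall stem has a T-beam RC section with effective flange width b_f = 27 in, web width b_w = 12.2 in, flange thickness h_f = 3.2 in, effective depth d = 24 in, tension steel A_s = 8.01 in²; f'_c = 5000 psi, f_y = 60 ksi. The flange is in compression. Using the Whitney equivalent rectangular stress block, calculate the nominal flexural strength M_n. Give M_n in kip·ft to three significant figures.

M_n ≈ 872 kip·ft

Tension: T = A_s f_y = 8.01 × 60 = 480.6 kips.
Try a within the flange: a = T/(0.85 f'_c b_f) = 480.6/(0.85 × 5 × 27) = 4.188 in.
a = 4.188 > h_f = 3.2 in: the block extends into the web. Split into flange-overhang and web parts.
C_f = 0.85 f'_c (b_f − b_w) h_f = 0.85 × 5 × (27 − 12.2) × 3.2 = 201.3 kips.
Remaining web compression depth: a_w = (T − C_f)/(0.85 f'_c b_w) = (480.6 − 201.3)/(0.85 × 5 × 12.2) = 5.387 in.
M_n = C_f(d − h_f/2) + (T − C_f)(d − a_w/2) = 201.3 × (24 − 1.6) + 279.3 × (24 − 2.6935) = 4509.1 + 5950.9 = 10460.0 kip·in.
M_n = 10460.0/12 = 871.67 kip·ft.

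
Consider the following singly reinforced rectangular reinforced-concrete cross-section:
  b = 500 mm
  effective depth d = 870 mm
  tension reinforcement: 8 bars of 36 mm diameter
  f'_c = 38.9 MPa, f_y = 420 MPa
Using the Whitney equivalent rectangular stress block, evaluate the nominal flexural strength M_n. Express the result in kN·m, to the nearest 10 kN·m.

A_s = 8 × 1018 = 8144 mm².
T = A_s f_y = 8144 × 420 = 3420480 N = 3420.48 kN.
From C = T: a = T/(0.85 f'_c b) = 3420480/(0.85 × 38.9 × 500) = 206.89 mm.
M_n = T(d − a/2) = 3420.48 kN × (870 − 103.445) mm = 2621.99 kN·m.

M_n ≈ 2620 kN·m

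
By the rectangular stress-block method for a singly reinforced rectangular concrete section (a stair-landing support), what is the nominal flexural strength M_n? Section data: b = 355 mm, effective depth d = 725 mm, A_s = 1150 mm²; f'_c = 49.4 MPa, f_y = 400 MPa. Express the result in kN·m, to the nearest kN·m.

T = A_s f_y = 1150 × 400 = 460000 N = 460 kN.
From C = T: a = T/(0.85 f'_c b) = 460000/(0.85 × 49.4 × 355) = 30.86 mm.
M_n = T(d − a/2) = 460 kN × (725 − 15.43) mm = 326.40 kN·m.

M_n ≈ 326 kN·m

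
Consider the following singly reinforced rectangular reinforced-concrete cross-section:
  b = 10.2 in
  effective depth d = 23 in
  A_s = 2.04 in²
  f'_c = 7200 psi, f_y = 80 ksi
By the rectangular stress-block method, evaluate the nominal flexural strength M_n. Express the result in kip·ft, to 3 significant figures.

M_n ≈ 295 kip·ft

T = A_s f_y = 2.04 × 80 = 163.2 kips.
a = T/(0.85 f'_c b) = 163.2/(0.85 × 7.2 × 10.2) = 2.614 in.
M_n = T(d − a/2) = 163.2 × (23 − 1.307) = 3540.3 kip·in = 3540.3/12 = 295.03 kip·ft.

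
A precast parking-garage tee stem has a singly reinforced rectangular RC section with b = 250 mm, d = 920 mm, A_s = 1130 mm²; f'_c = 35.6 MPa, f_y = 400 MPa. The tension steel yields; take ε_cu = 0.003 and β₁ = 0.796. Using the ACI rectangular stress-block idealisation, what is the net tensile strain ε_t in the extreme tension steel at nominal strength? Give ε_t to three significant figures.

ε_t ≈ 0.0338

a = A_s f_y/(0.85 f'_c b) = 59.75 mm.
β₁ = 0.796, so c = a/β₁ = 59.75/0.796 = 75.06 mm.
From the linear strain diagram with ε_cu = 0.003: ε_t = 0.003 (d − c)/c = 0.003 × (920 − 75.06)/75.06 = 0.0338.
Since ε_t ≥ 0.005, the section is tension-controlled.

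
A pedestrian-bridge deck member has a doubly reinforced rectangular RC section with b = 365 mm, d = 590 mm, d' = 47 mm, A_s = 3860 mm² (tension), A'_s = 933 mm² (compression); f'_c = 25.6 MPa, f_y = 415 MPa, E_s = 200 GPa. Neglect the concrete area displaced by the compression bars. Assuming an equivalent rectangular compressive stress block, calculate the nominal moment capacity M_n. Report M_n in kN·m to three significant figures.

Assume both tension and compression steel yield.
Net tension couple steel: A_s − A'_s = 2927 mm².
a = (A_s − A'_s) f_y / (0.85 f'_c b) = 1214705/(0.85 × 25.6 × 365) = 152.94 mm.
c = a/β₁ = 152.94/0.85 = 179.93 mm; ε'_s = 0.003(c − d')/c = 0.0022 ≥ f_y/E_s = 0.0021, so compression steel does yield.
M_n = (A_s − A'_s) f_y (d − a/2) + A'_s f_y (d − d') = [1214705 × (590 − 76.47) + 387195 × (590 − 47)] × 10⁻⁶ = 623.79 + 210.25 = 834.04 kN·m.

M_n ≈ 834 kN·m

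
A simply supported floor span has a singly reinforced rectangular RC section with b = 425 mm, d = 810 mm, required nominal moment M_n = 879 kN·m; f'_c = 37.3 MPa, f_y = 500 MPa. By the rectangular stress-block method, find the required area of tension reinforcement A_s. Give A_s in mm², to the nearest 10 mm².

A_s ≈ 2290 mm²

With M_n = 0.85 f'_c a b (d − a/2), solve the quadratic for a:
a = d − √(d² − 2M_n/(0.85 f'_c b)) = 810 − √(810² − 2 × 879×10⁶/(0.85 × 37.3 × 425)) = 84.99 mm.
A_s = 0.85 f'_c a b / f_y = 0.85 × 37.3 × 84.99 × 425 / 500 = 2290.4 mm².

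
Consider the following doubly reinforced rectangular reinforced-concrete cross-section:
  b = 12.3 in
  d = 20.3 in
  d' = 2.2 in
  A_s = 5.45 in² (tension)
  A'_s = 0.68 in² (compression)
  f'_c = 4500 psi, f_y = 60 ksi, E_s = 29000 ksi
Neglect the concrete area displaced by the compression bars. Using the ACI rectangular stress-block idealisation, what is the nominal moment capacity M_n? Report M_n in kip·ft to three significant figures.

M_n ≈ 473 kip·ft

Assume both steels yield.
a = (A_s − A'_s) f_y/(0.85 f'_c b) = (5.45 − 0.68) × 60/(0.85 × 4.5 × 12.3) = 6.083 in.
c = a/β₁ = 6.083/0.825 = 7.373 in; ε'_s = 0.003(c − d')/c = 0.0021 ≥ ε_y = 0.0021, so the compression steel yields.
M_n = (A_s − A'_s) f_y (d − a/2) + A'_s f_y (d − d') = 286.2 × (20.3 − 3.0415) + 40.8 × (20.3 − 2.2) = 4939.4 + 738.5 = 5677.9 kip·in = 5677.9/12 = 473.16 kip·ft.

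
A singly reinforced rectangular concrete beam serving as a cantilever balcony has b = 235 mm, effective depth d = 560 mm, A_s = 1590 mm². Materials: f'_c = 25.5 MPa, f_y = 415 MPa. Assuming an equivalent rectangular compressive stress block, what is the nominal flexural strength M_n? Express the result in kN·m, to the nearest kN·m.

M_n ≈ 327 kN·m

T = A_s f_y = 1590 × 415 = 659850 N = 659.85 kN.
From C = T: a = T/(0.85 f'_c b) = 659850/(0.85 × 25.5 × 235) = 129.54 mm.
M_n = T(d − a/2) = 659.85 kN × (560 − 64.77) mm = 326.78 kN·m.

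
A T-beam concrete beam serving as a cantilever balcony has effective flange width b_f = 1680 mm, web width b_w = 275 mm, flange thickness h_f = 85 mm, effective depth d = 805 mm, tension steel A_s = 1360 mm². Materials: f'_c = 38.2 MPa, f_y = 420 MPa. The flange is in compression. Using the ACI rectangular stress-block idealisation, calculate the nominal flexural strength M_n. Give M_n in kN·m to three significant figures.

M_n ≈ 457 kN·m

Tension: T = A_s f_y = 1360 × 420 = 571200 N.
Try a within the flange: a = T/(0.85 f'_c b_f) = 571200/(0.85 × 38.2 × 1680) = 10.47 mm.
Since a = 10.47 ≤ h_f = 85 mm, the stress block lies entirely in the flange; analyse as a rectangular beam of width b_f.
M_n = T(d − a/2) = 571200 × (805 − 5.235) = 456.83 × 10⁶ N·mm.
M_n = 456.83 kN·m.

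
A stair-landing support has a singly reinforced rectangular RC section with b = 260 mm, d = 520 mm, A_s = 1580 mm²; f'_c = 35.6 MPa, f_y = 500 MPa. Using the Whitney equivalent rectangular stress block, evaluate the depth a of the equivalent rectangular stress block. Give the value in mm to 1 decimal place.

T = A_s f_y = 1580 × 500 = 790000 N = 790 kN.
Setting C = 0.85 f'_c a b equal to T: a = 790000/(0.85 × 35.6 × 260) = 100.4 mm.

a ≈ 100.4 mm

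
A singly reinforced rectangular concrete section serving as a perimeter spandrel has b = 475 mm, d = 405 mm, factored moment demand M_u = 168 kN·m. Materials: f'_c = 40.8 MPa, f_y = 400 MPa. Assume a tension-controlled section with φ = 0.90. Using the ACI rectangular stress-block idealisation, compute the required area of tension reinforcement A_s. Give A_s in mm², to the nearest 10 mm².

M_n = M_u/φ = 168/0.90 = 186.667 kN·m.
With M_n = 0.85 f'_c a b (d − a/2), solve the quadratic for a:
a = d − √(d² − 2M_n/(0.85 f'_c b)) = 405 − √(405² − 2 × 186.667×10⁶/(0.85 × 40.8 × 475)) = 29.02 mm.
A_s = 0.85 f'_c a b / f_y = 0.85 × 40.8 × 29.02 × 475 / 400 = 1195.1 mm².

A_s ≈ 1200 mm²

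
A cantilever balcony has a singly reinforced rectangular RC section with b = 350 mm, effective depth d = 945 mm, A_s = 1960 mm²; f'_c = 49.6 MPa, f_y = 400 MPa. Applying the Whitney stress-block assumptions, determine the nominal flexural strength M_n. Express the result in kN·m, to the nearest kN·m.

M_n ≈ 720 kN·m

T = A_s f_y = 1960 × 400 = 784000 N = 784 kN.
From C = T: a = T/(0.85 f'_c b) = 784000/(0.85 × 49.6 × 350) = 53.13 mm.
M_n = T(d − a/2) = 784 kN × (945 − 26.565) mm = 720.05 kN·m.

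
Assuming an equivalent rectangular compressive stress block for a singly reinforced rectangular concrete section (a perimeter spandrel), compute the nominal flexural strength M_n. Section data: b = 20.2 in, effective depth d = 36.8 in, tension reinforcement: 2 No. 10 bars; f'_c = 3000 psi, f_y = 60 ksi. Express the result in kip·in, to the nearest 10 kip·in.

M_n ≈ 5380 kip·in

A_s = 2 × 1.27 = 2.54 in².
T = A_s f_y = 2.54 × 60 = 152.4 kips.
a = T/(0.85 f'_c b) = 152.4/(0.85 × 3 × 20.2) = 2.959 in.
M_n = T(d − a/2) = 152.4 × (36.8 − 1.4795) = 5382.8 kip·in.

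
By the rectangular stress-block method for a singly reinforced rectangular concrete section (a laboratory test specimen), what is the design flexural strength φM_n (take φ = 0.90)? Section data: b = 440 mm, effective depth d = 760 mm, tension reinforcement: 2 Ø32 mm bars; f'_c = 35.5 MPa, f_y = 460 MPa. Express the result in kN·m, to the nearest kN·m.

φM_n ≈ 487 kN·m

A_s = 2 × 804 = 1608 mm².
T = A_s f_y = 1608 × 460 = 739680 N = 739.68 kN.
From C = T: a = T/(0.85 f'_c b) = 739680/(0.85 × 35.5 × 440) = 55.71 mm.
M_n = T(d − a/2) = 739.68 kN × (760 − 27.855) mm = 541.55 kN·m.
φM_n = 0.90 × 541.55 = 487.40 kN·m.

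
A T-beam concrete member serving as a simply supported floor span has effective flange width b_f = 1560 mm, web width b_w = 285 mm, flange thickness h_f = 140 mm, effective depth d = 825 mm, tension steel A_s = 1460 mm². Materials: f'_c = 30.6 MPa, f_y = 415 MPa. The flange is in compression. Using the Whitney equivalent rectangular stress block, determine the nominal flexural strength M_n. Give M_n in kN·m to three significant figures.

Tension: T = A_s f_y = 1460 × 415 = 605900 N.
Try a within the flange: a = T/(0.85 f'_c b_f) = 605900/(0.85 × 30.6 × 1560) = 14.93 mm.
Since a = 14.93 ≤ h_f = 140 mm, the stress block lies entirely in the flange; analyse as a rectangular beam of width b_f.
M_n = T(d − a/2) = 605900 × (825 − 7.465) = 495.34 × 10⁶ N·mm.
M_n = 495.34 kN·m.

M_n ≈ 495 kN·m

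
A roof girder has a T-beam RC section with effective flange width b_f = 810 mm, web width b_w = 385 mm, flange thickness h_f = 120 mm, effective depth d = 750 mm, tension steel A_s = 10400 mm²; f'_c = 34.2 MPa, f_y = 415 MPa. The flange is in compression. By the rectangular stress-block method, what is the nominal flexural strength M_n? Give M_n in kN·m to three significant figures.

M_n ≈ 2790 kN·m

Tension: T = A_s f_y = 10400 × 415 = 4316000 N.
Try a within the flange: a = T/(0.85 f'_c b_f) = 4316000/(0.85 × 34.2 × 810) = 183.30 mm.
a = 183.30 > h_f = 120 mm: the block extends into the web. Split into flange-overhang and web parts.
C_f = 0.85 f'_c (b_f − b_w) h_f = 0.85 × 34.2 × (810 − 385) × 120 = 1482570 N.
Remaining web compression depth: a_w = (T − C_f)/(0.85 f'_c b_w) = (4316000 − 1482570)/(0.85 × 34.2 × 385) = 253.17 mm.
M_n = C_f(d − h_f/2) + (T − C_f)(d − a_w/2) = 1482570 × (750 − 60) + 2833430 × (750 − 126.585) = 1022.97 + 1766.40 = 2789.37 × 10⁶ N·mm.
M_n = 2789.37 kN·m.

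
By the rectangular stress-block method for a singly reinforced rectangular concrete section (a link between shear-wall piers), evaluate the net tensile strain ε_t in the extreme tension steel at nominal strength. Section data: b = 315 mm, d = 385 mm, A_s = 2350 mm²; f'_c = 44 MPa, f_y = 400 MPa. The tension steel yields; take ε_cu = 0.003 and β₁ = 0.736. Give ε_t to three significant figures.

a = A_s f_y/(0.85 f'_c b) = 79.79 mm.
β₁ = 0.736, so c = a/β₁ = 79.79/0.736 = 108.41 mm.
From the linear strain diagram with ε_cu = 0.003: ε_t = 0.003 (d − c)/c = 0.003 × (385 − 108.41)/108.41 = 0.00765.
Since ε_t ≥ 0.005, the section is tension-controlled.

ε_t ≈ 0.00765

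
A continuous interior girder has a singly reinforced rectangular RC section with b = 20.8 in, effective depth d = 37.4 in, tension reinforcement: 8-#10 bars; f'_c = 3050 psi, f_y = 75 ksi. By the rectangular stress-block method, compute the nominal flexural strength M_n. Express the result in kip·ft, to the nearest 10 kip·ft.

M_n ≈ 1930 kip·ft

A_s = 8 × 1.27 = 10.16 in².
T = A_s f_y = 10.16 × 75 = 762 kips.
a = T/(0.85 f'_c b) = 762/(0.85 × 3.05 × 20.8) = 14.131 in.
M_n = T(d − a/2) = 762 × (37.4 − 7.0655) = 23114.9 kip·in = 23114.9/12 = 1926.24 kip·ft.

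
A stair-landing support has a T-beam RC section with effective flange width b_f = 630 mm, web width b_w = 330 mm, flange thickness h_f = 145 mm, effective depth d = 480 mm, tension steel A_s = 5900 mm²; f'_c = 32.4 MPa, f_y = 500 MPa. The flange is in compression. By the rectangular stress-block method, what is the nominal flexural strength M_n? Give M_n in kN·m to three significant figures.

Tension: T = A_s f_y = 5900 × 500 = 2950000 N.
Try a within the flange: a = T/(0.85 f'_c b_f) = 2950000/(0.85 × 32.4 × 630) = 170.03 mm.
a = 170.03 > h_f = 145 mm: the block extends into the web. Split into flange-overhang and web parts.
C_f = 0.85 f'_c (b_f − b_w) h_f = 0.85 × 32.4 × (630 − 330) × 145 = 1197990 N.
Remaining web compression depth: a_w = (T − C_f)/(0.85 f'_c b_w) = (2950000 − 1197990)/(0.85 × 32.4 × 330) = 192.78 mm.
M_n = C_f(d − h_f/2) + (T − C_f)(d − a_w/2) = 1197990 × (480 − 72.5) + 1752010 × (480 − 96.39) = 488.18 + 672.09 = 1160.27 × 10⁶ N·mm.
M_n = 1160.27 kN·m.

M_n ≈ 1160 kN·m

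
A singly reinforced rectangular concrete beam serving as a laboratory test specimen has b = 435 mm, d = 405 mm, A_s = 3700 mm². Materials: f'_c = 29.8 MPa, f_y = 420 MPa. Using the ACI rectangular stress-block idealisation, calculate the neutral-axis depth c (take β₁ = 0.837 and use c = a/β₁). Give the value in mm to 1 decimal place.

c ≈ 168.5 mm

T = A_s f_y = 3700 × 420 = 1554000 N = 1554 kN.
Setting C = 0.85 f'_c a b equal to T: a = 1554000/(0.85 × 29.8 × 435) = 141.035 mm.
With β₁ = 0.837, c = a/β₁ = 141.035/0.837 = 168.5 mm.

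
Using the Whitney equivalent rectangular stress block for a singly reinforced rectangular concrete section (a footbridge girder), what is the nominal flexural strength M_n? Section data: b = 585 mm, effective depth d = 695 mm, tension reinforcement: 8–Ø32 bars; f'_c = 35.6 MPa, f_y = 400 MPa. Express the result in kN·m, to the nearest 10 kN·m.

M_n ≈ 1600 kN·m

A_s = 8 × 804 = 6432 mm².
T = A_s f_y = 6432 × 400 = 2572800 N = 2572.8 kN.
From C = T: a = T/(0.85 f'_c b) = 2572800/(0.85 × 35.6 × 585) = 145.34 mm.
M_n = T(d − a/2) = 2572.8 kN × (695 − 72.67) mm = 1601.13 kN·m.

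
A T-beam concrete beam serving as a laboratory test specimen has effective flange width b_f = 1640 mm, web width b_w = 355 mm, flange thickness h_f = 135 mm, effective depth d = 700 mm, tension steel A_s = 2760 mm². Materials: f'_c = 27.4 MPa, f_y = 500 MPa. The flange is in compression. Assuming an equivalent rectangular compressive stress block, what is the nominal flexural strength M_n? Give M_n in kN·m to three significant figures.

M_n ≈ 941 kN·m

Tension: T = A_s f_y = 2760 × 500 = 1380000 N.
Try a within the flange: a = T/(0.85 f'_c b_f) = 1380000/(0.85 × 27.4 × 1640) = 36.13 mm.
Since a = 36.13 ≤ h_f = 135 mm, the stress block lies entirely in the flange; analyse as a rectangular beam of width b_f.
M_n = T(d − a/2) = 1380000 × (700 − 18.065) = 941.07 × 10⁶ N·mm.
M_n = 941.07 kN·m.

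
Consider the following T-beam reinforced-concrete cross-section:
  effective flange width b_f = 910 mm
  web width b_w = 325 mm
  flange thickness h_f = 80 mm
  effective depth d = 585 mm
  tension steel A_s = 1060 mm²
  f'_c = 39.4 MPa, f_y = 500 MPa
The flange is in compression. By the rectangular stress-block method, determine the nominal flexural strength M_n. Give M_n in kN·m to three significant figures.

M_n ≈ 305 kN·m

Tension: T = A_s f_y = 1060 × 500 = 530000 N.
Try a within the flange: a = T/(0.85 f'_c b_f) = 530000/(0.85 × 39.4 × 910) = 17.39 mm.
Since a = 17.39 ≤ h_f = 80 mm, the stress block lies entirely in the flange; analyse as a rectangular beam of width b_f.
M_n = T(d − a/2) = 530000 × (585 − 8.695) = 305.44 × 10⁶ N·mm.
M_n = 305.44 kN·m.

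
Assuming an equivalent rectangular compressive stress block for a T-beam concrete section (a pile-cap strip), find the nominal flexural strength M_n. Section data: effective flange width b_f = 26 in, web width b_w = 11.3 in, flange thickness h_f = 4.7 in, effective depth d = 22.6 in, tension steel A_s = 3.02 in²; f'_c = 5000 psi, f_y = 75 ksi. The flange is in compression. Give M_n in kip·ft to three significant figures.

Tension: T = A_s f_y = 3.02 × 75 = 226.5 kips.
Try a within the flange: a = T/(0.85 f'_c b_f) = 226.5/(0.85 × 5 × 26) = 2.050 in.
Since a = 2.050 ≤ h_f = 4.7 in, the stress block lies entirely in the flange; analyse as a rectangular beam of width b_f.
M_n = T(d − a/2) = 226.5 × (22.6 − 1.025) = 4886.7 kip·in.
M_n = 4886.7/12 = 407.23 kip·ft.

M_n ≈ 407 kip·ft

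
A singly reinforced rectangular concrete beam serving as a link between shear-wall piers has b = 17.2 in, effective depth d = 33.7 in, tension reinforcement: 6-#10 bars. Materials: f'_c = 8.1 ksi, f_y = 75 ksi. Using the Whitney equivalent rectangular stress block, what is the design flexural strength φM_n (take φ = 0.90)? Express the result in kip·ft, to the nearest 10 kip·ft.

A_s = 6 × 1.27 = 7.62 in².
T = A_s f_y = 7.62 × 75 = 571.5 kips.
a = T/(0.85 f'_c b) = 571.5/(0.85 × 8.1 × 17.2) = 4.826 in.
M_n = T(d − a/2) = 571.5 × (33.7 − 2.413) = 17880.5 kip·in = 17880.5/12 = 1490.04 kip·ft.
φM_n = 0.90 × 1490.04 = 1341.04 kip·ft.

φM_n ≈ 1340 kip·ft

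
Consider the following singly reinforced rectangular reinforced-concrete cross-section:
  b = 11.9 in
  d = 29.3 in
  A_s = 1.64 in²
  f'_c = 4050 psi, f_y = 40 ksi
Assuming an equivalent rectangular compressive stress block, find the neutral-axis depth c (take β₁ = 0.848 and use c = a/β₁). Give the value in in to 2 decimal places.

c ≈ 1.89 in

T = A_s f_y = 1.64 × 40 = 65.6 kips.
a = T/(0.85 f'_c b) = 65.6/(0.85 × 4.05 × 11.9) = 1.6013 in.
With β₁ = 0.848, c = a/β₁ = 1.6013/0.848 = 1.89 in.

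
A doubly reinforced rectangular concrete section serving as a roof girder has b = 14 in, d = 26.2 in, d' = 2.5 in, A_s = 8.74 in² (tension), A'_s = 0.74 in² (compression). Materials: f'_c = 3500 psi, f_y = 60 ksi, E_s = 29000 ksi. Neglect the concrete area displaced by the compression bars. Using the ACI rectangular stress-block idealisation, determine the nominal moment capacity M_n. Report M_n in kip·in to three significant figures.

Assume both steels yield.
a = (A_s − A'_s) f_y/(0.85 f'_c b) = (8.74 − 0.74) × 60/(0.85 × 3.5 × 14) = 11.525 in.
c = a/β₁ = 11.525/0.85 = 13.559 in; ε'_s = 0.003(c − d')/c = 0.0024 ≥ ε_y = 0.0021, so the compression steel yields.
M_n = (A_s − A'_s) f_y (d − a/2) + A'_s f_y (d − d') = 480 × (26.2 − 5.7625) + 44.4 × (26.2 − 2.5) = 9810.0 + 1052.3 = 10862.3 kip·in.

M_n ≈ 10900 kip·in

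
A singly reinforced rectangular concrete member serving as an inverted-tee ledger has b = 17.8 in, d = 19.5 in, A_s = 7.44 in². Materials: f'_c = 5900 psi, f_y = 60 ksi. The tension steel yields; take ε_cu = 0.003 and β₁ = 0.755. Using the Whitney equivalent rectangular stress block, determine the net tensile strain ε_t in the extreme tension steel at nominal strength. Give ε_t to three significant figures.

ε_t ≈ 0.00583

a = A_s f_y/(0.85 f'_c b) = 5.001 in.
β₁ = 0.755, so c = a/β₁ = 5.001/0.755 = 6.624 in.
From the linear strain diagram with ε_cu = 0.003: ε_t = 0.003 (d − c)/c = 0.003 × (19.5 − 6.624)/6.624 = 0.00583.
Since ε_t ≥ 0.005, the section is tension-controlled.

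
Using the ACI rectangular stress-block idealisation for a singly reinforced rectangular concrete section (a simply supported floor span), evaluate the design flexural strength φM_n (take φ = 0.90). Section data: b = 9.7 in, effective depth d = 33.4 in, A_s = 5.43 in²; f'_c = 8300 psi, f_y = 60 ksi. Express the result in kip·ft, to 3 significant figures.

φM_n ≈ 758 kip·ft

T = A_s f_y = 5.43 × 60 = 325.8 kips.
a = T/(0.85 f'_c b) = 325.8/(0.85 × 8.3 × 9.7) = 4.761 in.
M_n = T(d − a/2) = 325.8 × (33.4 − 2.3805) = 10106.2 kip·in = 10106.2/12 = 842.18 kip·ft.
φM_n = 0.90 × 842.18 = 757.96 kip·ft.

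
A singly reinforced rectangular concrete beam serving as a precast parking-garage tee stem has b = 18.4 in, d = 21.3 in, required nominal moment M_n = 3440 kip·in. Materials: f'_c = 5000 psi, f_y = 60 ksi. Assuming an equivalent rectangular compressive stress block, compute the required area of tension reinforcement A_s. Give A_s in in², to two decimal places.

A_s ≈ 2.84 in²

From M_n = 0.85 f'_c a b (d − a/2):
a = d − √(d² − 2M_n/(0.85 f'_c b)) = 21.3 − √(21.3² − 2 × 3440/(0.85 × 5 × 18.4)) = 2.176 in.
A_s = 0.85 f'_c a b / f_y = 0.85 × 5 × 2.176 × 18.4 / 60 = 2.836 in².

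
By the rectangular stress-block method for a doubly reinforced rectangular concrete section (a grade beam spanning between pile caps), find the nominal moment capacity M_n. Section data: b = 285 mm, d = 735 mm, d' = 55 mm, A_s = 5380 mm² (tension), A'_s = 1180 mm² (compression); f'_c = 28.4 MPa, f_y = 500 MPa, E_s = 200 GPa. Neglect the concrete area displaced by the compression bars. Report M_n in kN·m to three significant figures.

M_n ≈ 1620 kN·m

Assume both tension and compression steel yield.
Net tension couple steel: A_s − A'_s = 4200 mm².
a = (A_s − A'_s) f_y / (0.85 f'_c b) = 2100000/(0.85 × 28.4 × 285) = 305.24 mm.
c = a/β₁ = 305.24/0.847 = 360.38 mm; ε'_s = 0.003(c − d')/c = 0.0025 ≥ f_y/E_s = 0.0025, so compression steel does yield.
M_n = (A_s − A'_s) f_y (d − a/2) + A'_s f_y (d − d') = [2100000 × (735 − 152.62) + 590000 × (735 − 55)] × 10⁻⁶ = 1223.00 + 401.20 = 1624.20 kN·m.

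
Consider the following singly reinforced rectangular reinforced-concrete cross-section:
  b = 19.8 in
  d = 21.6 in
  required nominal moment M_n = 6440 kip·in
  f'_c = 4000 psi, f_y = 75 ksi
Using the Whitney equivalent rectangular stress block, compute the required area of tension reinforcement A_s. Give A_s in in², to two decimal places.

A_s ≈ 4.50 in²

From M_n = 0.85 f'_c a b (d − a/2):
a = d − √(d² − 2M_n/(0.85 f'_c b)) = 21.6 − √(21.6² − 2 × 6440/(0.85 × 4 × 19.8)) = 5.010 in.
A_s = 0.85 f'_c a b / f_y = 0.85 × 4 × 5.010 × 19.8 / 75 = 4.497 in².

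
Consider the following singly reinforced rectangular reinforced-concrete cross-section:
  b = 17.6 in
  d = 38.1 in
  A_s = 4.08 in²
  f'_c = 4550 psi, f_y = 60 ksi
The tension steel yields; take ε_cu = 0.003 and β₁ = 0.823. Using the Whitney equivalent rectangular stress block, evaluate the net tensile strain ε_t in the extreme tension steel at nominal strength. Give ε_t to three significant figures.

a = A_s f_y/(0.85 f'_c b) = 3.596 in.
β₁ = 0.823, so c = a/β₁ = 3.596/0.823 = 4.369 in.
From the linear strain diagram with ε_cu = 0.003: ε_t = 0.003 (d − c)/c = 0.003 × (38.1 − 4.369)/4.369 = 0.0232.
Since ε_t ≥ 0.005, the section is tension-controlled.

ε_t ≈ 0.0232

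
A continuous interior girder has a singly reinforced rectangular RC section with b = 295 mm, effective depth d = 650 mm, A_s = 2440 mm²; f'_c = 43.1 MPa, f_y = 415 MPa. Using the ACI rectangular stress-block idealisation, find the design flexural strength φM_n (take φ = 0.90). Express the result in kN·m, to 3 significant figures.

φM_n ≈ 550 kN·m

T = A_s f_y = 2440 × 415 = 1012600 N = 1012.6 kN.
From C = T: a = T/(0.85 f'_c b) = 1012600/(0.85 × 43.1 × 295) = 93.70 mm.
M_n = T(d − a/2) = 1012.6 kN × (650 − 46.85) mm = 610.75 kN·m.
φM_n = 0.90 × 610.75 = 549.68 kN·m.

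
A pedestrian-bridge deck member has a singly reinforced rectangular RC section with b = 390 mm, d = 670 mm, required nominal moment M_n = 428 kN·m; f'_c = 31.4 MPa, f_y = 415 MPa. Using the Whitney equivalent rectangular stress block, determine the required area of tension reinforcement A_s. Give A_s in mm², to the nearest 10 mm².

With M_n = 0.85 f'_c a b (d − a/2), solve the quadratic for a:
a = d − √(d² − 2M_n/(0.85 f'_c b)) = 670 − √(670² − 2 × 428×10⁶/(0.85 × 31.4 × 390)) = 64.47 mm.
A_s = 0.85 f'_c a b / f_y = 0.85 × 31.4 × 64.47 × 390 / 415 = 1617.0 mm².

A_s ≈ 1620 mm²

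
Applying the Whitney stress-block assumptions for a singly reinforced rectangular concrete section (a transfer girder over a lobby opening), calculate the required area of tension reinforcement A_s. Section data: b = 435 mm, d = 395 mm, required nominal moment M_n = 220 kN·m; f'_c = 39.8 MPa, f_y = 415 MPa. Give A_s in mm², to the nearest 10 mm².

With M_n = 0.85 f'_c a b (d − a/2), solve the quadratic for a:
a = d − √(d² − 2M_n/(0.85 f'_c b)) = 395 − √(395² − 2 × 220×10⁶/(0.85 × 39.8 × 435)) = 39.86 mm.
A_s = 0.85 f'_c a b / f_y = 0.85 × 39.8 × 39.86 × 435 / 415 = 1413.5 mm².

A_s ≈ 1410 mm²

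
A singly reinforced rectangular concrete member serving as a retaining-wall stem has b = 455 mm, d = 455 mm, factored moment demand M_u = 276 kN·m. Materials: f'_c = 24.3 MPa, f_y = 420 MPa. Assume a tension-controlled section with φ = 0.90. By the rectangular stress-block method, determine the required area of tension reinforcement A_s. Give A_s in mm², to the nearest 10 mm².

A_s ≈ 1760 mm²

M_n = M_u/φ = 276/0.90 = 306.667 kN·m.
With M_n = 0.85 f'_c a b (d − a/2), solve the quadratic for a:
a = d − √(d² − 2M_n/(0.85 f'_c b)) = 455 − √(455² − 2 × 306.667×10⁶/(0.85 × 24.3 × 455)) = 78.49 mm.
A_s = 0.85 f'_c a b / f_y = 0.85 × 24.3 × 78.49 × 455 / 420 = 1756.3 mm².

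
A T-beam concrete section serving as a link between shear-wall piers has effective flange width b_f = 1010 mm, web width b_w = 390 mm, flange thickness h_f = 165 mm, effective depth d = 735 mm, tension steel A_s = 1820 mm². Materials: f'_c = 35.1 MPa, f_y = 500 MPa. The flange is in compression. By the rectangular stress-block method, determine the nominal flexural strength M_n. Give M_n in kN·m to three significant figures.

Tension: T = A_s f_y = 1820 × 500 = 910000 N.
Try a within the flange: a = T/(0.85 f'_c b_f) = 910000/(0.85 × 35.1 × 1010) = 30.20 mm.
Since a = 30.20 ≤ h_f = 165 mm, the stress block lies entirely in the flange; analyse as a rectangular beam of width b_f.
M_n = T(d − a/2) = 910000 × (735 − 15.1) = 655.11 × 10⁶ N·mm.
M_n = 655.11 kN·m.

M_n ≈ 655 kN·m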